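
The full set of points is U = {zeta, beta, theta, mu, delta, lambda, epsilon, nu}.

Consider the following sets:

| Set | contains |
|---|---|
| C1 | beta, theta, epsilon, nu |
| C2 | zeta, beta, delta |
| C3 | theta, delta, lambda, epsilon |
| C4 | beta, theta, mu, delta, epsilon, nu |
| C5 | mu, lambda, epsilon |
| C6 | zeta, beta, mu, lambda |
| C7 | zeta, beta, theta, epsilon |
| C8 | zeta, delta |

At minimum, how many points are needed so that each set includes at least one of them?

The 2 points {zeta, epsilon} hit every set.
The sets C2, C5 are pairwise disjoint, so any hitting set needs a separate point for each — at least 2. Hence 2 is optimal.

2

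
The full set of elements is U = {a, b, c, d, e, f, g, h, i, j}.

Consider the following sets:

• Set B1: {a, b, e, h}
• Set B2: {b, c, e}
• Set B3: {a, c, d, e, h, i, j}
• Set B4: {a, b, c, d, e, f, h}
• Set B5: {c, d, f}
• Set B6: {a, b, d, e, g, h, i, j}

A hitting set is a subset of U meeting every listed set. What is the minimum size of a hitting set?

2

The 2 elements {b, d} hit every set.
The sets B1, B5 are pairwise disjoint, so any hitting set needs a separate element for each — at least 2. Hence 2 is optimal.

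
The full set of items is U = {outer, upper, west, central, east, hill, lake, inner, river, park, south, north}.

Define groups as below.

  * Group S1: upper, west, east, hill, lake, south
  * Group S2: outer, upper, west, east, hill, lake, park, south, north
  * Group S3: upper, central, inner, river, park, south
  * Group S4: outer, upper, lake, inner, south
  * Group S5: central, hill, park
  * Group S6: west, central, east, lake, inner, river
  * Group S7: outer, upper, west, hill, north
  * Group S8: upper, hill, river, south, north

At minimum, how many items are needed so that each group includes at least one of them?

2

The 2 items {hill, inner} hit every group.
The groups S4, S5 are pairwise disjoint, so any hitting set needs a separate item for each — at least 2. Hence 2 is optimal.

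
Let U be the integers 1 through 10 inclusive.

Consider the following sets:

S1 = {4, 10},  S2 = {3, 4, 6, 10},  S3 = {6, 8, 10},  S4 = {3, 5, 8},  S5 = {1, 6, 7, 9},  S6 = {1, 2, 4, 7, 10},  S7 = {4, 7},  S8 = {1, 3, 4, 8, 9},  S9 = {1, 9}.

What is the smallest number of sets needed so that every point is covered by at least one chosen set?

3

S4, S5, and S6 cover everything between them: the union {1, 2, 3, 4, 5, 6, 7, 8, 9, 10} is all of U.
Only S6 contains 2, so S6 is forced; the remaining 5 points need at least 2 more sets (each remaining set adds at most 3) — so at least 3 sets are needed, and 3 is optimal.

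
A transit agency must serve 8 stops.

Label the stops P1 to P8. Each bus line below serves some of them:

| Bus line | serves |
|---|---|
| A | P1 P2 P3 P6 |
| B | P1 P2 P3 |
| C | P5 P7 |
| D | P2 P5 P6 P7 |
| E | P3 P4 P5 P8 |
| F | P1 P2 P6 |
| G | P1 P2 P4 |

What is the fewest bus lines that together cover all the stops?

Take {D, E, G}. Their union is {P1, P2, P3, P4, P5, P6, P7, P8}, which is all 8 stops.
Only E contains P8, so E is forced; the remaining 4 stops need at least 2 more bus lines (each remaining bus line adds at most 3) — so at least 3 bus lines are needed, and 3 is optimal.

3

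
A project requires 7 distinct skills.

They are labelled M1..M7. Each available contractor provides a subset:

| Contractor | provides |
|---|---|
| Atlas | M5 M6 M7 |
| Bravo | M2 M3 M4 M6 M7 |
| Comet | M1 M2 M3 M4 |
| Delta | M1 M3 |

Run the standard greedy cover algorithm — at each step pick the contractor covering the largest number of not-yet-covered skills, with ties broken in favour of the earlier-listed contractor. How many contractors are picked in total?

Greedy: pick Bravo (covers 5 new) → pick Atlas (covers 1 new) → pick Comet (covers 1 new). Total picks: 3.
(The true minimum cover uses only 2 contractors, so greedy is not optimal here.)

3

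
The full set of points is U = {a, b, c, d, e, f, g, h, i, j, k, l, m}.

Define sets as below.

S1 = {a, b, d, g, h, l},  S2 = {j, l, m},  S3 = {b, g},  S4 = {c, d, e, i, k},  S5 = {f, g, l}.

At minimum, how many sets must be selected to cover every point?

S1 and S2 and S4 and S5 together: S1 ∪ S2 ∪ S4 ∪ S5 = {a, b, c, d, e, f, g, h, i, j, k, l, m} — every point is covered.
No 3 of the 5 sets cover everything (all 10 combinations miss at least one point), so 4 is optimal.

4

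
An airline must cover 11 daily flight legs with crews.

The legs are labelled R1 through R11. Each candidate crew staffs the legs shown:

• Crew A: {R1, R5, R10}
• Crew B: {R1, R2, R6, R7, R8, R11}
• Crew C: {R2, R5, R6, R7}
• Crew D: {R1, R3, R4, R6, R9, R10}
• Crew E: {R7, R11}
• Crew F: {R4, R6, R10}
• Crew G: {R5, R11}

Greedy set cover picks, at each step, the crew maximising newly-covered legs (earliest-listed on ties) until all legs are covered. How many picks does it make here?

Greedy: pick B (covers 6 new) → pick D (covers 4 new) → pick A (covers 1 new). Total picks: 3.

3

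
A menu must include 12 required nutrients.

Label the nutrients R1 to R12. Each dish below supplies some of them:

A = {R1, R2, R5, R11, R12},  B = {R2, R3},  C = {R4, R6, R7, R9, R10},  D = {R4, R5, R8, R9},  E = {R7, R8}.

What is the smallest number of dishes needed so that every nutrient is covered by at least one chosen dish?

Take {A, B, C, D}. Their union is {R1, R2, R3, R4, R5, R6, R7, R8, R9, R10, R11, R12}, which is all 12 nutrients.
No 3 of the 5 dishes cover everything (all 10 combinations miss at least one nutrient), so 4 is optimal.

4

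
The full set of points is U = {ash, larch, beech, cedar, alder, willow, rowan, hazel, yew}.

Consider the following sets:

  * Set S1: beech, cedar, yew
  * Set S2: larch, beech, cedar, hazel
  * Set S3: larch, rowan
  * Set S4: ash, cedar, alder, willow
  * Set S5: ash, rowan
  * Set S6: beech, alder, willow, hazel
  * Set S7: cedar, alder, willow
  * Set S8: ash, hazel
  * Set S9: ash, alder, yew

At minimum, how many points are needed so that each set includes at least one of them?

H = {ash, beech, cedar, rowan} meets every set (each contains at least one member of H), and |H| = 4.
No choice of 3 points meets every set, so 4 is the minimum.

4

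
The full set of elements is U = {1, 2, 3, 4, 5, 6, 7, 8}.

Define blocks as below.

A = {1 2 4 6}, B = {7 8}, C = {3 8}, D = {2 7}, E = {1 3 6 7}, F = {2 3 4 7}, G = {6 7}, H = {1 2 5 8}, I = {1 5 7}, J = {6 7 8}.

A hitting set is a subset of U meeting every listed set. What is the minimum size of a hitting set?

Take T = {4, 7, 8}. Each listed block contains at least one of these, so T is a hitting set of size 3.
No choice of 2 elements meets every block, so 3 is the minimum.

3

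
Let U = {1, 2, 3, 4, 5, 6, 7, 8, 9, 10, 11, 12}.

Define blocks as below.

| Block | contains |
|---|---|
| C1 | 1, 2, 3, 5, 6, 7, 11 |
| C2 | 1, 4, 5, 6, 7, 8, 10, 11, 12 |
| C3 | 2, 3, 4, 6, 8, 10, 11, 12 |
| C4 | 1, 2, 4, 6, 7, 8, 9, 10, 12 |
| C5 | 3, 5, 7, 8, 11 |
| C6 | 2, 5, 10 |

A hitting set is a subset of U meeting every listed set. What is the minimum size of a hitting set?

2

The 2 points {5, 12} hit every block.
No single point lies in every block, so at least 2 are needed and 2 is optimal.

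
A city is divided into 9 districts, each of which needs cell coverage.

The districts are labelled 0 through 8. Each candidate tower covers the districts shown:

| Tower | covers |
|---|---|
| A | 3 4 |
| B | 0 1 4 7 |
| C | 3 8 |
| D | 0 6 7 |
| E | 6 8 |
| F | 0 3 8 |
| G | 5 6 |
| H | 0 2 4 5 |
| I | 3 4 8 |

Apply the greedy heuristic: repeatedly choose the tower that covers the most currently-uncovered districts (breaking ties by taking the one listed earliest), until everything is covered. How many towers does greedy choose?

4

Greedy: pick B (covers 4 new) → pick C (covers 2 new) → pick G (covers 2 new) → pick H (covers 1 new). Total picks: 4.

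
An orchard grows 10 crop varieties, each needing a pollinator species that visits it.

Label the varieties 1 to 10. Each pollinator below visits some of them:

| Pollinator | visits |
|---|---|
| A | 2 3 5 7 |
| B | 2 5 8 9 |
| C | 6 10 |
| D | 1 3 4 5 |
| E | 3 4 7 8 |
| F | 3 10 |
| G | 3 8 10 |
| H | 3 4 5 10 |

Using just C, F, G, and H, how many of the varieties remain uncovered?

4

Union of C, F, G, H = {3, 4, 5, 6, 8, 10}.
Not covered: 1, 2, 7, 9 — 4 varieties.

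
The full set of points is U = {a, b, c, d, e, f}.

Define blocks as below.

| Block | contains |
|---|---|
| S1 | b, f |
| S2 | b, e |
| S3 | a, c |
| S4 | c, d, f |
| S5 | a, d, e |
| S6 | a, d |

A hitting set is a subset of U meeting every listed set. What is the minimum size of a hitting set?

H = {a, b, c} meets every block (each contains at least one member of H), and |H| = 3.
No choice of 2 points meets every block, so 3 is the minimum.

3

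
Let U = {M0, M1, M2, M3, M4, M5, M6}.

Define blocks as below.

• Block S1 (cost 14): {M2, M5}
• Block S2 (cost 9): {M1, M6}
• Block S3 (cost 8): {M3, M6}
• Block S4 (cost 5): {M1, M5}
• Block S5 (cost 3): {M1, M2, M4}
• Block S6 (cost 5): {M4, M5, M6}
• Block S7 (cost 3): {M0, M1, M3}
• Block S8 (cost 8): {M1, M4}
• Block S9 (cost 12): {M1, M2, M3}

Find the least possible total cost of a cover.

S5, S6, S7 together cover every item (S5 ∪ S6 ∪ S7 = {M0, M1, M2, M3, M4, M5, M6}); total cost 3 + 5 + 3 = 11.
No covering selection has total cost below 11.

11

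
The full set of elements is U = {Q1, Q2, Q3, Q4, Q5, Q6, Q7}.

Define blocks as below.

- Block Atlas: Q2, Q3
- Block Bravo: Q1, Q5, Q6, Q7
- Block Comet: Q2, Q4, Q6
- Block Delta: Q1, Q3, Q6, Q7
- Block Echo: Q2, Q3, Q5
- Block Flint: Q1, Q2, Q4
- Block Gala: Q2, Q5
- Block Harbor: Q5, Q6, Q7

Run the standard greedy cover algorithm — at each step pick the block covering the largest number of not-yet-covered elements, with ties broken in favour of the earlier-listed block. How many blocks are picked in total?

Greedy: pick Bravo (covers 4 new) → pick Atlas (covers 2 new) → pick Comet (covers 1 new). Total picks: 3.

3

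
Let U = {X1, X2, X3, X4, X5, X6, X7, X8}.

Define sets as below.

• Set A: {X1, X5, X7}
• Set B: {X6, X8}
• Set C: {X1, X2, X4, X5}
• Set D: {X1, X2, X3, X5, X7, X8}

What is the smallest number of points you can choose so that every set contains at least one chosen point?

The 2 points {X5, X8} hit every set.
The sets A, B are pairwise disjoint, so any hitting set needs a separate point for each — at least 2. Hence 2 is optimal.

2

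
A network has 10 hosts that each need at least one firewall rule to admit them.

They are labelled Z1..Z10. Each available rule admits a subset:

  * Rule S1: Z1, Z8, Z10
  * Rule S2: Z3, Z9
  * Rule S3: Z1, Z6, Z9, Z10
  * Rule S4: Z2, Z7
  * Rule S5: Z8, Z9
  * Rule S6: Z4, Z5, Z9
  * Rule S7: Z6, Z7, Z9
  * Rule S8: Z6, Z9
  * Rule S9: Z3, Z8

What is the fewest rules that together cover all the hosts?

Take {S3, S4, S6, S9}. Their union is {Z1, Z2, Z3, Z4, Z5, Z6, Z7, Z8, Z9, Z10}, which is all 10 hosts.
Only S6 contains Z4, so S6 is forced; the remaining 7 hosts need at least 3 more rules (each remaining rule adds at most 3) — so at least 4 rules are needed, and 4 is optimal.

4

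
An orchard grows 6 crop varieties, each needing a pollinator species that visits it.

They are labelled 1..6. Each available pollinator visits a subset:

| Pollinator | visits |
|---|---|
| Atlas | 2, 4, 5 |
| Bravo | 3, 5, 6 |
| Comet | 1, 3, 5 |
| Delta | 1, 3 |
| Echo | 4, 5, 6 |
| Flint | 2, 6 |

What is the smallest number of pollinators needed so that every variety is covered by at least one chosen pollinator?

3

Atlas and Delta and Echo together: Atlas ∪ Delta ∪ Echo = {1, 2, 3, 4, 5, 6} — every variety is covered.
No 2 of the 6 pollinators cover everything (all 15 combinations miss at least one variety), so 3 is optimal.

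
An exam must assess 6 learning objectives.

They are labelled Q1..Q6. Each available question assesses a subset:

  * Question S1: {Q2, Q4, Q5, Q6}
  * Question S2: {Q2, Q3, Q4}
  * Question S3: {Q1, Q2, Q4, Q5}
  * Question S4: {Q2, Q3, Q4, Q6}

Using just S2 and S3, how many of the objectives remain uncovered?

1

Union of S2, S3 = {Q1, Q2, Q3, Q4, Q5}.
Not covered: Q6 — 1 objective.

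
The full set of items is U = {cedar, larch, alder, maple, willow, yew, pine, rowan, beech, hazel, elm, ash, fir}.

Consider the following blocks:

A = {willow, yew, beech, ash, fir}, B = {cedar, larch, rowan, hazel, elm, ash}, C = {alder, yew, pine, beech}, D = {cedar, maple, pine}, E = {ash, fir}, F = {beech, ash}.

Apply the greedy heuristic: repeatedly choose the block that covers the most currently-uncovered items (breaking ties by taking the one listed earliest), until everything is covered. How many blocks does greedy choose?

Greedy: pick B (covers 6 new) → pick A (covers 4 new) → pick C (covers 2 new) → pick D (covers 1 new). Total picks: 4.

4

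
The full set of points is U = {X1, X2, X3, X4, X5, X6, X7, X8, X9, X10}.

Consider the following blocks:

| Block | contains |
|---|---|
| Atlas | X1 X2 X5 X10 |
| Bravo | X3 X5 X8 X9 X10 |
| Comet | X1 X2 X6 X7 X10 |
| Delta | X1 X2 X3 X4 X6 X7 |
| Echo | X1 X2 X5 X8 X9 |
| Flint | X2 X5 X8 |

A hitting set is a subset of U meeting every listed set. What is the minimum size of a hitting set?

The 2 points {X2, X9} hit every block.
No single point lies in every block, so at least 2 are needed and 2 is optimal.

2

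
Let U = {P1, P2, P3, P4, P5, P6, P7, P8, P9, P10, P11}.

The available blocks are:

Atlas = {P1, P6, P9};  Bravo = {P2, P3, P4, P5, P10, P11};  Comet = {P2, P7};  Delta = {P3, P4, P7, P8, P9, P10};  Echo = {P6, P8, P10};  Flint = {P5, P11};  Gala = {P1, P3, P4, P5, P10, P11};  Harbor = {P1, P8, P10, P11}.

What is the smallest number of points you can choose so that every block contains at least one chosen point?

3

The 3 points {P6, P7, P11} hit every block.
The blocks Atlas, Comet, Flint are pairwise disjoint, so any hitting set needs a separate point for each — at least 3. Hence 3 is optimal.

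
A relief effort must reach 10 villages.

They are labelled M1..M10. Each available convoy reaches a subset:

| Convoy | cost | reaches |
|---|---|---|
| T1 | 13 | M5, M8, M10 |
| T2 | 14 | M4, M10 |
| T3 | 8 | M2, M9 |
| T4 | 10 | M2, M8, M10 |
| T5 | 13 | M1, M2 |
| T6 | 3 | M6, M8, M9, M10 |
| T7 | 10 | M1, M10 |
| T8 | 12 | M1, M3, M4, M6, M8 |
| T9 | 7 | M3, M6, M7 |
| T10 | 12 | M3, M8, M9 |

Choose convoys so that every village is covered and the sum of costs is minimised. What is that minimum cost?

T1, T3, T8, T9 together cover every village (T1 ∪ T3 ∪ T8 ∪ T9 = {M1, M2, M3, M4, M5, M6, M7, M8, M9, M10}); total cost 13 + 8 + 12 + 7 = 40.
The greedy pick T6, T9, T8, T3, T1 costs 43; no covering selection beats 40.

40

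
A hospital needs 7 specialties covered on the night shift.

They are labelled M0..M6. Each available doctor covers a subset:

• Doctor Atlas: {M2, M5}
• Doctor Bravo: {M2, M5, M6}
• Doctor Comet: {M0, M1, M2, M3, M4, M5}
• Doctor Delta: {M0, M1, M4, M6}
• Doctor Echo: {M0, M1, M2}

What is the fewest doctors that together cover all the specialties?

Bravo and Comet together: Bravo ∪ Comet = {M0, M1, M2, M3, M4, M5, M6} — every specialty is covered.
No single doctor has all 7 specialties (the largest, Comet, has 6), so 2 is optimal.

2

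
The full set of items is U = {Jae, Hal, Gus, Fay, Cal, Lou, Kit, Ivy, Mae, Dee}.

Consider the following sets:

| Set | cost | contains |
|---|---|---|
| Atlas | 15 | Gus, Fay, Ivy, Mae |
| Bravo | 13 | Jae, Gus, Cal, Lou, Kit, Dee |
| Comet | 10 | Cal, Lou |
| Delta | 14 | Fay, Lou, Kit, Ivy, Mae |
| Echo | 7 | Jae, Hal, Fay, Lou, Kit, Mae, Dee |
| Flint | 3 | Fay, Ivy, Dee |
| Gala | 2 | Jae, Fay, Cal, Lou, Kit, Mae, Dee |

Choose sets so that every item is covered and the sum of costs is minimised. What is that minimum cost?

Bravo, Echo, Flint together cover every item (Bravo ∪ Echo ∪ Flint = {Jae, Hal, Gus, Fay, Cal, Lou, Kit, Ivy, Mae, Dee}); total cost 13 + 7 + 3 = 23.
The greedy pick Gala, Flint, Echo, Bravo costs 25; no covering selection beats 23.

23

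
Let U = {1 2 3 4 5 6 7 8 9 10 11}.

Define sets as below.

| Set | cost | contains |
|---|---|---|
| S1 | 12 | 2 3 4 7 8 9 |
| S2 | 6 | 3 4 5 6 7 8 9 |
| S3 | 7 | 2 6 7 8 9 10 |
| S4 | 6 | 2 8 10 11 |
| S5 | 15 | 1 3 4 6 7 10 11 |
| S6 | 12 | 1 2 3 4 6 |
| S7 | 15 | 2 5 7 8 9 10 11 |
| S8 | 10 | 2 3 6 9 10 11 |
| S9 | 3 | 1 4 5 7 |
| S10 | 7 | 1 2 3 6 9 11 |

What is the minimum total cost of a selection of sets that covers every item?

S2, S4, S9 together cover every item (S2 ∪ S4 ∪ S9 = {1, 2, 3, 4, 5, 6, 7, 8, 9, 10, 11}); total cost 6 + 6 + 3 = 15.
The greedy pick S9, S3, S10 costs 17; no covering selection beats 15.

15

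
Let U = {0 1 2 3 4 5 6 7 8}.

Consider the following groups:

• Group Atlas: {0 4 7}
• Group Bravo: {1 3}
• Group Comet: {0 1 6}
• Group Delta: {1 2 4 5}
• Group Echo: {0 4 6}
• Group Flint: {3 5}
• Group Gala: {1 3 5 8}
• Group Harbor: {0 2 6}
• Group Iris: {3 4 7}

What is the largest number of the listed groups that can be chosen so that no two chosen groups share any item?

2

Bravo, Echo are pairwise disjoint (Bravo={1,3}; Echo={0,4,6}).
Every remaining group overlaps one of these, and no 3 of the listed groups are pairwise disjoint, so 2 is the maximum.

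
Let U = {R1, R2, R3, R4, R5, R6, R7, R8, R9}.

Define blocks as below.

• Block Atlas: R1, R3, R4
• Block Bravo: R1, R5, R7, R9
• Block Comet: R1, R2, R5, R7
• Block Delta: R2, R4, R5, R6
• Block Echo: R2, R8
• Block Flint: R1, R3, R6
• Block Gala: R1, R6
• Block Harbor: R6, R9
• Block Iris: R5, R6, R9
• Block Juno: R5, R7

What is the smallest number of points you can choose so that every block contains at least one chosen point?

4

The 4 points {R1, R6, R7, R8} hit every block.
The blocks Atlas, Echo, Harbor, Juno are pairwise disjoint, so any hitting set needs a separate point for each — at least 4. Hence 4 is optimal.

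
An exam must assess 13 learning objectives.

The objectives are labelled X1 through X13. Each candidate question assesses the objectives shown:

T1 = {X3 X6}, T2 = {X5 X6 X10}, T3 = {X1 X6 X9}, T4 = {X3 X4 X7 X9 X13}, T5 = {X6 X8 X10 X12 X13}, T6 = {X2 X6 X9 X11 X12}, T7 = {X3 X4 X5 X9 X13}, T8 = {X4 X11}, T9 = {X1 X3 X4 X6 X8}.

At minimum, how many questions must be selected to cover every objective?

4

Take {T2, T4, T6, T9}. Their union is {X1, X2, X3, X4, X5, X6, X7, X8, X9, X10, X11, X12, X13}, which is all 13 objectives.
No 3 of the 9 questions cover everything (all 84 combinations miss at least one objective), so 4 is optimal.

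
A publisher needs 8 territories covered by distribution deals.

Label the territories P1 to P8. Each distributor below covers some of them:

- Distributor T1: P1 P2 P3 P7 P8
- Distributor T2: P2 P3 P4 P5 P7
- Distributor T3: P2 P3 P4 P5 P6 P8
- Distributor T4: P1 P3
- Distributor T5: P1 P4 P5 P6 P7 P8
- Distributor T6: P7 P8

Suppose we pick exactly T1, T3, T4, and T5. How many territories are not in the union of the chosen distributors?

0

Union of T1, T3, T4, T5 = {P1, P2, P3, P4, P5, P6, P7, P8} — that's every territory, so 0 are uncovered.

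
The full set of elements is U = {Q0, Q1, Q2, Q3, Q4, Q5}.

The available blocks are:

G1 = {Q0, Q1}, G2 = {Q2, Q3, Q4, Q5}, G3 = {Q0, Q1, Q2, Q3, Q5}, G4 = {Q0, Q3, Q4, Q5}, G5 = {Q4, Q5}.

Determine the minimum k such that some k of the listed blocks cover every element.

2

Take {G1, G2}. Their union is {Q0, Q1, Q2, Q3, Q4, Q5}, which is all 6 elements.
No single block has all 6 elements (the largest, G3, has 5), so 2 is optimal.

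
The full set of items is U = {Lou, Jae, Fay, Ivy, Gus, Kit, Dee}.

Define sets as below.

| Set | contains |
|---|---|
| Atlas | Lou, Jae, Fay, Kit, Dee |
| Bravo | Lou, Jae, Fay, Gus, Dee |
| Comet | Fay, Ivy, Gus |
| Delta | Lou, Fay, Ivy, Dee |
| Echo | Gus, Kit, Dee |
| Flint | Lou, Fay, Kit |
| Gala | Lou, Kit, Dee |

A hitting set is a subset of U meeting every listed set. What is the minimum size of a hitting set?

2

H = {Lou, Gus} meets every set (each contains at least one member of H), and |H| = 2.
The sets Comet, Gala are pairwise disjoint, so any hitting set needs a separate item for each — at least 2. Hence 2 is optimal.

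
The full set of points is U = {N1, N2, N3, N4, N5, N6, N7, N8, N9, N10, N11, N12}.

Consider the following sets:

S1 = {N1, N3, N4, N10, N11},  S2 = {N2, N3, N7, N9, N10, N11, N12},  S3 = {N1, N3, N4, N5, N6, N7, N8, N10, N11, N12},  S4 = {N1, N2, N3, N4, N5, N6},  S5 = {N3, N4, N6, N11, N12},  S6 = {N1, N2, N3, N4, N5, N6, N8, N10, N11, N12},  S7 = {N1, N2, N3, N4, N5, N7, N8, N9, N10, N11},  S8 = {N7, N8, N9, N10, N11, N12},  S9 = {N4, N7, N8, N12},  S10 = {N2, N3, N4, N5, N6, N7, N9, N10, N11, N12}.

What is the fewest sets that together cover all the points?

S6 and S8 together: S6 ∪ S8 = {N1, N2, N3, N4, N5, N6, N7, N8, N9, N10, N11, N12} — every point is covered.
No single set has all 12 points (the largest, S3, has 10), so 2 is optimal.

2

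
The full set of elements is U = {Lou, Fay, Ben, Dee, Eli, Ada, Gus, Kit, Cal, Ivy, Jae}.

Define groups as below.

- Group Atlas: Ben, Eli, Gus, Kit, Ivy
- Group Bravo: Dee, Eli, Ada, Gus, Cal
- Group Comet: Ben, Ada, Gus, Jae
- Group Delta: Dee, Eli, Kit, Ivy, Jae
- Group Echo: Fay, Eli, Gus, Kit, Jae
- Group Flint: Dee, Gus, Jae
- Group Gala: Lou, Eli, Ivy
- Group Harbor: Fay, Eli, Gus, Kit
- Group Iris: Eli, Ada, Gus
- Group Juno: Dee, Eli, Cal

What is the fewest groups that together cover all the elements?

4

Take {Comet, Echo, Gala, Juno}. Their union is {Lou, Fay, Ben, Dee, Eli, Ada, Gus, Kit, Cal, Ivy, Jae}, which is all 11 elements.
No 3 of the 10 groups cover everything (all 120 combinations miss at least one element), so 4 is optimal.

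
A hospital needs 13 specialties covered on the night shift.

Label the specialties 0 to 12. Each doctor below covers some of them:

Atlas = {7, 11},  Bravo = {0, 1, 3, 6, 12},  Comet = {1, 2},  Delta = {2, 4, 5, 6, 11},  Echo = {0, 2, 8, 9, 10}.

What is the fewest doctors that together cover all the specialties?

Take {Atlas, Bravo, Delta, Echo}. Their union is {0, 1, 2, 3, 4, 5, 6, 7, 8, 9, 10, 11, 12}, which is all 13 specialties.
Only Atlas contains 7, so Atlas is forced; the remaining 11 specialties need at least 3 more doctors (each remaining doctor adds at most 5) — so at least 4 doctors are needed, and 4 is optimal.

4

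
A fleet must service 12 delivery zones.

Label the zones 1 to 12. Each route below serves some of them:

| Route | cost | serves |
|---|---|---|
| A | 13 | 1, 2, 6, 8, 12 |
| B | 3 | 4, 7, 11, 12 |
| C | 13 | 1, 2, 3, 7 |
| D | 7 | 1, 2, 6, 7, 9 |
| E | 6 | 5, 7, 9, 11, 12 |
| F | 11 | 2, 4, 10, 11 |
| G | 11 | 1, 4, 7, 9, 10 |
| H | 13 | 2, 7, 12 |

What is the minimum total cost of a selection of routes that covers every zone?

A, C, E, G together cover every zone (A ∪ C ∪ E ∪ G = {1, 2, 3, 4, 5, 6, 7, 8, 9, 10, 11, 12}); total cost 13 + 13 + 6 + 11 = 43.
The greedy pick B, D, E, F, A, C costs 53; no covering selection beats 43.

43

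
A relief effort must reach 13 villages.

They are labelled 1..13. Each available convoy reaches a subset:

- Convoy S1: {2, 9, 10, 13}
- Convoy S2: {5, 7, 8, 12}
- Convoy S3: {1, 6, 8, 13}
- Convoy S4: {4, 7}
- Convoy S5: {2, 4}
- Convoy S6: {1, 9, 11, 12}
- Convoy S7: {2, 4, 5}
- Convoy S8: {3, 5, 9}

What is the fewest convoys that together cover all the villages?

S1 and S3 and S4 and S6 and S8 together: S1 ∪ S3 ∪ S4 ∪ S6 ∪ S8 = {1, 2, 3, 4, 5, 6, 7, 8, 9, 10, 11, 12, 13} — every village is covered.
No 4 of the 8 convoys cover everything (all 70 combinations miss at least one village), so 5 is optimal.

5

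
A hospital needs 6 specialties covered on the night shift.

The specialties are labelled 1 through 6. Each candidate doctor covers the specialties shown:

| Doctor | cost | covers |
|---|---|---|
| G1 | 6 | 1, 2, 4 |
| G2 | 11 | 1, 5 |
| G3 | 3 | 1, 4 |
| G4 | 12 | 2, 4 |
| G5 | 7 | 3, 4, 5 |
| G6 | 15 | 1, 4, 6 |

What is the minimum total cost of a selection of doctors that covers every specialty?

G1, G5, G6 together cover every specialty (G1 ∪ G5 ∪ G6 = {1, 2, 3, 4, 5, 6}); total cost 6 + 7 + 15 = 28.
The greedy pick G3, G5, G1, G6 costs 31; no covering selection beats 28.

28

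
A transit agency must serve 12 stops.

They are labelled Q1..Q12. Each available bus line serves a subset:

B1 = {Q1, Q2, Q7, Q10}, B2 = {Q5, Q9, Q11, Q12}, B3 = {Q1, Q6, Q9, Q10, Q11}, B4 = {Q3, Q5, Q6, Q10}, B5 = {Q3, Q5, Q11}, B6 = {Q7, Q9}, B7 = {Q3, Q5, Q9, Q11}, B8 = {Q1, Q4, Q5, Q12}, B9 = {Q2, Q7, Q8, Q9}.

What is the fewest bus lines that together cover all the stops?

Take {B4, B7, B8, B9}. Their union is {Q1, Q2, Q3, Q4, Q5, Q6, Q7, Q8, Q9, Q10, Q11, Q12}, which is all 12 stops.
No 3 of the 9 bus lines cover everything (all 84 combinations miss at least one stop), so 4 is optimal.

4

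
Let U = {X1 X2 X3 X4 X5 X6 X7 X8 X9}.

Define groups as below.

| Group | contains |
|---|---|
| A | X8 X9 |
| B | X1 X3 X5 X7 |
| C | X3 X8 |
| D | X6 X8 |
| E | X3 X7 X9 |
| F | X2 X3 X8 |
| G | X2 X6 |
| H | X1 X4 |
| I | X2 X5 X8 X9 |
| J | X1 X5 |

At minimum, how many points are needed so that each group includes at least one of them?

4

Take T = {X1, X6, X8, X9}. Each listed group contains at least one of these, so T is a hitting set of size 4.
No choice of 3 points meets every group, so 4 is the minimum.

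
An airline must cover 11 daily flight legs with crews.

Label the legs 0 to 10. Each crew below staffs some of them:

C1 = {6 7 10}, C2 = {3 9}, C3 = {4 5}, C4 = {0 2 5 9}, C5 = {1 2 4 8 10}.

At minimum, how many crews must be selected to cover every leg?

C1 and C2 and C4 and C5 together: C1 ∪ C2 ∪ C4 ∪ C5 = {0, 1, 2, 3, 4, 5, 6, 7, 8, 9, 10} — every leg is covered.
No 3 of the 5 crews cover everything (all 10 combinations miss at least one leg), so 4 is optimal.

4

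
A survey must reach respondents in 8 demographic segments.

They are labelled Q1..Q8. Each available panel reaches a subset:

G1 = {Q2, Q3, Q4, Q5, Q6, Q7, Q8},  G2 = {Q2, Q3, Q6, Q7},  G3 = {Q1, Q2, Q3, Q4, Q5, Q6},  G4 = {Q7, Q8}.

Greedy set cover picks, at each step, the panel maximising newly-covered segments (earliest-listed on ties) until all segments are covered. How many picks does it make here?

Greedy: pick G1 (covers 7 new) → pick G3 (covers 1 new). Total picks: 2.

2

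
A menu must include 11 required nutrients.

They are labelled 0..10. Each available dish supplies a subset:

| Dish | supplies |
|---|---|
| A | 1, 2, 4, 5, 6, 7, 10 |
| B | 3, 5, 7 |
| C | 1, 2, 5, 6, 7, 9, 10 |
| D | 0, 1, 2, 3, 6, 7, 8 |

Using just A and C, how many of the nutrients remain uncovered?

Union of A, C = {1, 2, 4, 5, 6, 7, 9, 10}.
Not covered: 0, 3, 8 — 3 nutrients.

3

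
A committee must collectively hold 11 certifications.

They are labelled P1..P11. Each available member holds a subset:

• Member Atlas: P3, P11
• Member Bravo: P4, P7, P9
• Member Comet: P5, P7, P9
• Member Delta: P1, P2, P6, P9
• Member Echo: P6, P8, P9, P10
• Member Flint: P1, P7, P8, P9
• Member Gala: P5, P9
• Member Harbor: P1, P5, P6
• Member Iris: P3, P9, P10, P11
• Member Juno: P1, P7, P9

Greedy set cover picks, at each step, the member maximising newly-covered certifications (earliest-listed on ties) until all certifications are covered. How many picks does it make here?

5

Greedy: pick Delta (covers 4 new) → pick Iris (covers 3 new) → pick Bravo (covers 2 new) → pick Comet (covers 1 new) → pick Echo (covers 1 new). Total picks: 5.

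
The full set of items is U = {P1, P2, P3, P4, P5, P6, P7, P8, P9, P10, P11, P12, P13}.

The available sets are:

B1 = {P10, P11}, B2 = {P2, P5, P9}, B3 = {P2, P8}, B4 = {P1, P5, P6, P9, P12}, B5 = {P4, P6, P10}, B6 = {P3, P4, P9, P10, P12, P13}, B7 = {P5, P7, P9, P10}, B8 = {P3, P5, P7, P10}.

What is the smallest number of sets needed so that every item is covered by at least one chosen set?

Take {B1, B3, B4, B6, B7}. Their union is {P1, P2, P3, P4, P5, P6, P7, P8, P9, P10, P11, P12, P13}, which is all 13 items.
No 4 of the 8 sets cover everything (all 70 combinations miss at least one item), so 5 is optimal.

5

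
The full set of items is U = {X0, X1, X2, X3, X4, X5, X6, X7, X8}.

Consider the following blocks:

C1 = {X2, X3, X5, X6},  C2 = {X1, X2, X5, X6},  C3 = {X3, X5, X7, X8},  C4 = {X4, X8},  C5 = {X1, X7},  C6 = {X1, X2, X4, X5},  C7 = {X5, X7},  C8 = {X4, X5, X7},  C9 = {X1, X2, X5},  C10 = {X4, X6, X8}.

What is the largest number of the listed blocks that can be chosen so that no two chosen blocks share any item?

C1, C4, C5 are pairwise disjoint (C1={X2,X3,X5,X6}; C4={X4,X8}; C5={X1,X7}).
Every remaining block overlaps one of these, and no 4 of the listed blocks are pairwise disjoint, so 3 is the maximum.

3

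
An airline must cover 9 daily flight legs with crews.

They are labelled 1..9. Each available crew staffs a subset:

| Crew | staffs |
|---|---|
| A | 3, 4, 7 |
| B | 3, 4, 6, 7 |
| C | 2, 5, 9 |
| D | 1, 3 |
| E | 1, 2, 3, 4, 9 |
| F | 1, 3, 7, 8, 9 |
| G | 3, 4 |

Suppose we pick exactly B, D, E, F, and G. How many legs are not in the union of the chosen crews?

1

Union of B, D, E, F, G = {1, 2, 3, 4, 6, 7, 8, 9}.
Not covered: 5 — 1 leg.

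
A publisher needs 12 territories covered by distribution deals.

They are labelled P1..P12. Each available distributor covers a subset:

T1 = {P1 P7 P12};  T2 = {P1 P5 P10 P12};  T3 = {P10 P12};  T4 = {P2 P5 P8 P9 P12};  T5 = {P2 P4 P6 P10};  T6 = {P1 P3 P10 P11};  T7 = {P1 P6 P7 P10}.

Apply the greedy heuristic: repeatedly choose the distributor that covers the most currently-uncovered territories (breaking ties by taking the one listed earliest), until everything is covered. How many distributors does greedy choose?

4

Greedy: pick T4 (covers 5 new) → pick T6 (covers 4 new) → pick T5 (covers 2 new) → pick T1 (covers 1 new). Total picks: 4.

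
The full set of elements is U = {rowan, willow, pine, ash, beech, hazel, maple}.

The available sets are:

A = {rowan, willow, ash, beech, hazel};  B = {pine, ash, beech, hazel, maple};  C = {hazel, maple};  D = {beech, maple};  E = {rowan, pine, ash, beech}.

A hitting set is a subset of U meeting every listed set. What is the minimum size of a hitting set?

2

The 2 elements {beech, maple} hit every set.
The sets C, E are pairwise disjoint, so any hitting set needs a separate element for each — at least 2. Hence 2 is optimal.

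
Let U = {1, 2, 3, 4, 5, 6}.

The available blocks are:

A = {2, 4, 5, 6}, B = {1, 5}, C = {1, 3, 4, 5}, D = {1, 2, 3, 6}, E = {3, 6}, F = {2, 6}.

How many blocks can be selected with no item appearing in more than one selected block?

B, F are pairwise disjoint (B={1,5}; F={2,6}).
Every remaining block overlaps one of these, and no 3 of the listed blocks are pairwise disjoint, so 2 is the maximum.

2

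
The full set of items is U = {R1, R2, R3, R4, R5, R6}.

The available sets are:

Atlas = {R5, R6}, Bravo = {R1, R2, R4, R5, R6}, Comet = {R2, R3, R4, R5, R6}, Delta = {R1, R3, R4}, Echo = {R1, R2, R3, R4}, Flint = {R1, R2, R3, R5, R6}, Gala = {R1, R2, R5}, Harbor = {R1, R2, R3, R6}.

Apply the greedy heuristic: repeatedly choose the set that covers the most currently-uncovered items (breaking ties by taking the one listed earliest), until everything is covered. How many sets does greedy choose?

2

Greedy: pick Bravo (covers 5 new) → pick Comet (covers 1 new). Total picks: 2.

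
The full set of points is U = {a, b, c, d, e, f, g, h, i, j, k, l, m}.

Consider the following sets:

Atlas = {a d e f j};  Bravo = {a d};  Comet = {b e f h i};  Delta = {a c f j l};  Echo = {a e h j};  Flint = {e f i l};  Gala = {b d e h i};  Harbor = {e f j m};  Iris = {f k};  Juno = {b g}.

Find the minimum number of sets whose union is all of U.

5

Delta and Gala and Harbor and Iris and Juno together: Delta ∪ Gala ∪ Harbor ∪ Iris ∪ Juno = {a, b, c, d, e, f, g, h, i, j, k, l, m} — every point is covered.
No 4 of the 10 sets cover everything (all 210 combinations miss at least one point), so 5 is optimal.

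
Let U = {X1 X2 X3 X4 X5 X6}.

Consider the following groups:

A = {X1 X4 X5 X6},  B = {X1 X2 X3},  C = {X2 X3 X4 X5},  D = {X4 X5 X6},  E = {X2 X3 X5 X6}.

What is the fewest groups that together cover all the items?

2

B and D together: B ∪ D = {X1, X2, X3, X4, X5, X6} — every item is covered.
No single group has all 6 items (the largest, A, has 4), so 2 is optimal.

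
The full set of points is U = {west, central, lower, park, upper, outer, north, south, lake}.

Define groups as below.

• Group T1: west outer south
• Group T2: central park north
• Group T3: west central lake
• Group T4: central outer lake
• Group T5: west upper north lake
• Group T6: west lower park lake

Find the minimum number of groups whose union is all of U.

T1, T2, T5, and T6 cover everything between them: the union {west, central, lower, park, upper, outer, north, south, lake} is all of U.
Only T6 contains lower, so T6 is forced; the remaining 5 points need at least 3 more groups (each remaining group adds at most 2) — so at least 4 groups are needed, and 4 is optimal.

4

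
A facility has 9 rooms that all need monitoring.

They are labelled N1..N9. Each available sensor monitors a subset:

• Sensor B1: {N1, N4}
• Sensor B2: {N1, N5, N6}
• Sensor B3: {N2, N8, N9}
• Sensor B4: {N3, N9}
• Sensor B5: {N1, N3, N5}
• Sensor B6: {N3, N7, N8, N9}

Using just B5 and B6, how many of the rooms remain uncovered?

Union of B5, B6 = {N1, N3, N5, N7, N8, N9}.
Not covered: N2, N4, N6 — 3 rooms.

3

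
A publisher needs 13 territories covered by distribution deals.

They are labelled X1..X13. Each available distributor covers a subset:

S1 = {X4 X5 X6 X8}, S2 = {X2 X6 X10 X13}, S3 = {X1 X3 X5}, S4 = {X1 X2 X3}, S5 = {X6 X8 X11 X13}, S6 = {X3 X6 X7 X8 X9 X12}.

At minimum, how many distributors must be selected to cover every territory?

S1 and S2 and S4 and S5 and S6 together: S1 ∪ S2 ∪ S4 ∪ S5 ∪ S6 = {X1, X2, X3, X4, X5, X6, X7, X8, X9, X10, X11, X12, X13} — every territory is covered.
No 4 of the 6 distributors cover everything (all 15 combinations miss at least one territory), so 5 is optimal.

5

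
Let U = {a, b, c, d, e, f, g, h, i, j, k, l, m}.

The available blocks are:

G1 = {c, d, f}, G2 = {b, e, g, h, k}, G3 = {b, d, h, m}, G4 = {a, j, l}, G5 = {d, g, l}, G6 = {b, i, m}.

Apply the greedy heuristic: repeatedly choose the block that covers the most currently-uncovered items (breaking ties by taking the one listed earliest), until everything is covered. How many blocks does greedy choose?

4

Greedy: pick G2 (covers 5 new) → pick G1 (covers 3 new) → pick G4 (covers 3 new) → pick G6 (covers 2 new). Total picks: 4.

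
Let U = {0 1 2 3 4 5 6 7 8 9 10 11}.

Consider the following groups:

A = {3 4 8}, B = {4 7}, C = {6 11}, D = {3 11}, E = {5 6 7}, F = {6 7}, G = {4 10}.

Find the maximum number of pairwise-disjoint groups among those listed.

D, F, G are pairwise disjoint (D={3,11}; F={6,7}; G={4,10}).
Every remaining group overlaps one of these, and no 4 of the listed groups are pairwise disjoint, so 3 is the maximum.

3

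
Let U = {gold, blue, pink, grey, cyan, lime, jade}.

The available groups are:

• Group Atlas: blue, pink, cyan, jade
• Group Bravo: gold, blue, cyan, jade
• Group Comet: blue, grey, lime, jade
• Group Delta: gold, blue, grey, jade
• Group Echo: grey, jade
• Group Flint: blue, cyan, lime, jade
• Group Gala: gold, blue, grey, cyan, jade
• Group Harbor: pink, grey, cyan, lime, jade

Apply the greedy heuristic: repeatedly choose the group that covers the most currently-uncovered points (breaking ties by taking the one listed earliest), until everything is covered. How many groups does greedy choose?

Greedy: pick Gala (covers 5 new) → pick Harbor (covers 2 new). Total picks: 2.

2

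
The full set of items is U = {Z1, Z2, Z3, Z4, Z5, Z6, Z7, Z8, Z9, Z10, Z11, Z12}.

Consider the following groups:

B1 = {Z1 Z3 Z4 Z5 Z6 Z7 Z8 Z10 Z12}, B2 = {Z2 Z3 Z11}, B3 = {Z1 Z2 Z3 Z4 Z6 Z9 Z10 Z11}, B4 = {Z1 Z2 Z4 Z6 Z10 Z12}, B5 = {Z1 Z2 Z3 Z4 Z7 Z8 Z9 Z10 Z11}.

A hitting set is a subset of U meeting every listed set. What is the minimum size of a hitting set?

Take H = {Z10, Z11}. Each listed group contains at least one of these, so H is a hitting set of size 2.
No single item lies in every group, so at least 2 are needed and 2 is optimal.

2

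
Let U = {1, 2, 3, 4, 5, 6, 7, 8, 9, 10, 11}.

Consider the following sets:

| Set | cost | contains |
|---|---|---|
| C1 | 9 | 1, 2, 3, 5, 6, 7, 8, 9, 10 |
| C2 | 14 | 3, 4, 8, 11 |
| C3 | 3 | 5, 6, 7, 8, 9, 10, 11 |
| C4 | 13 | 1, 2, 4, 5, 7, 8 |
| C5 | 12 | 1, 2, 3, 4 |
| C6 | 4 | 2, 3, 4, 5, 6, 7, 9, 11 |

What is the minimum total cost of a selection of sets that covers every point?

C1, C6 together cover every point (C1 ∪ C6 = {1, 2, 3, 4, 5, 6, 7, 8, 9, 10, 11}); total cost 9 + 4 = 13.
The greedy pick C3, C6, C1 costs 16; no covering selection beats 13.

13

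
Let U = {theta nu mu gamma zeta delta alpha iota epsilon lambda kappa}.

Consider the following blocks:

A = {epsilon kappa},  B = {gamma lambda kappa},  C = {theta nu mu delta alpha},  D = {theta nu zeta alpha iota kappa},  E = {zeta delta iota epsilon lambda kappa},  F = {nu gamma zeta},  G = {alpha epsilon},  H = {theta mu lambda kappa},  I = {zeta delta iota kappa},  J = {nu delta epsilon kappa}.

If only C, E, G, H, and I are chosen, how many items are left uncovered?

Union of C, E, G, H, I = {theta, nu, mu, zeta, delta, alpha, iota, epsilon, lambda, kappa}.
Not covered: gamma — 1 item.

1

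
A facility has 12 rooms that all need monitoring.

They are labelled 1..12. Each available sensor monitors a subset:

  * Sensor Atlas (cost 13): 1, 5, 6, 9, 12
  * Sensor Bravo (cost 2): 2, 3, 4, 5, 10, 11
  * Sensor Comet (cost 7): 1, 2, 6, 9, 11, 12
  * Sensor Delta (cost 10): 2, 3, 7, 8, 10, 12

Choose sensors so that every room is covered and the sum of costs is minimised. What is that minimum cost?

Bravo, Comet, Delta together cover every room (Bravo ∪ Comet ∪ Delta = {1, 2, 3, 4, 5, 6, 7, 8, 9, 10, 11, 12}); total cost 2 + 7 + 10 = 19.
No covering selection has total cost below 19.

19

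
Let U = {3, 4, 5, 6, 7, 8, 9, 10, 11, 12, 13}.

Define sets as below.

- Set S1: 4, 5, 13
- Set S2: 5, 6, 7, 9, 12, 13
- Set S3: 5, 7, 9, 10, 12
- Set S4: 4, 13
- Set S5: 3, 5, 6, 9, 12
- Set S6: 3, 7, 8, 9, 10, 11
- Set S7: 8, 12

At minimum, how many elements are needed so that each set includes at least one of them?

3

Take H = {11, 12, 13}. Each listed set contains at least one of these, so H is a hitting set of size 3.
No choice of 2 elements meets every set, so 3 is the minimum.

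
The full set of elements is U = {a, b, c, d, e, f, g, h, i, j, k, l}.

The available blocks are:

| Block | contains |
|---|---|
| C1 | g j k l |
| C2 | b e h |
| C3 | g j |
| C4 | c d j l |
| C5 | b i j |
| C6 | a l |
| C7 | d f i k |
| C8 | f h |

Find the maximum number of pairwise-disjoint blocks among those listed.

C2, C3, C6, C7 are pairwise disjoint (C2={b,e,h}; C3={g,j}; C6={a,l}; C7={d,f,i,k}).
Every remaining block overlaps one of these, and no 5 of the listed blocks are pairwise disjoint, so 4 is the maximum.

4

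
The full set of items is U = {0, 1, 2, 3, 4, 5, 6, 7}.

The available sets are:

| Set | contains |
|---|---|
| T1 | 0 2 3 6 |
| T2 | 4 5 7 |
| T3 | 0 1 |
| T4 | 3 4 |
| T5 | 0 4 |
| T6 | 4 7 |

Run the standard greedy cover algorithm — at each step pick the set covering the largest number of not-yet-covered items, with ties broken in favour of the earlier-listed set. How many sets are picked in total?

Greedy: pick T1 (covers 4 new) → pick T2 (covers 3 new) → pick T3 (covers 1 new). Total picks: 3.

3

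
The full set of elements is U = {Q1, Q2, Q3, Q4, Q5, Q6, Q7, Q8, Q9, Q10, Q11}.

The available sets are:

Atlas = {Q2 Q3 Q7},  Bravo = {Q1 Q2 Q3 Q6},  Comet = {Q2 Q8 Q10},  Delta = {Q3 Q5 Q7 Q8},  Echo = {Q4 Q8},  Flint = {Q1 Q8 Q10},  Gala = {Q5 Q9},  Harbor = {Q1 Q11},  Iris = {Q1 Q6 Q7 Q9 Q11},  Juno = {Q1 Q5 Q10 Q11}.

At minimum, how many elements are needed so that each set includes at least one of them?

H = {Q1, Q2, Q5, Q8} meets every set (each contains at least one member of H), and |H| = 4.
The sets Atlas, Echo, Gala, Harbor are pairwise disjoint, so any hitting set needs a separate element for each — at least 4. Hence 4 is optimal.

4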